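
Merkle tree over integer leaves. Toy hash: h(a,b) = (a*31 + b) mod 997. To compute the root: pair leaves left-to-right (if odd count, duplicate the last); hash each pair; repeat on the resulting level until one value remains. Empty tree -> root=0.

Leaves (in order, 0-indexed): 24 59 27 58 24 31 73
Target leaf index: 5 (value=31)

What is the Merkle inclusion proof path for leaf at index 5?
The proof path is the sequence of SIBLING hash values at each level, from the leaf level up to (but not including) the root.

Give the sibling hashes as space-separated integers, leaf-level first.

Answer: 24 342 863

Derivation:
L0 (leaves): [24, 59, 27, 58, 24, 31, 73], target index=5
L1: h(24,59)=(24*31+59)%997=803 [pair 0] h(27,58)=(27*31+58)%997=895 [pair 1] h(24,31)=(24*31+31)%997=775 [pair 2] h(73,73)=(73*31+73)%997=342 [pair 3] -> [803, 895, 775, 342]
  Sibling for proof at L0: 24
L2: h(803,895)=(803*31+895)%997=863 [pair 0] h(775,342)=(775*31+342)%997=439 [pair 1] -> [863, 439]
  Sibling for proof at L1: 342
L3: h(863,439)=(863*31+439)%997=273 [pair 0] -> [273]
  Sibling for proof at L2: 863
Root: 273
Proof path (sibling hashes from leaf to root): [24, 342, 863]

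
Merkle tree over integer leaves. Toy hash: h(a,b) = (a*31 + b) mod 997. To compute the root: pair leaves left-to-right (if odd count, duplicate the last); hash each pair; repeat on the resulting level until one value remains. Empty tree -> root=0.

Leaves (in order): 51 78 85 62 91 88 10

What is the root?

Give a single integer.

Answer: 724

Derivation:
L0: [51, 78, 85, 62, 91, 88, 10]
L1: h(51,78)=(51*31+78)%997=662 h(85,62)=(85*31+62)%997=703 h(91,88)=(91*31+88)%997=915 h(10,10)=(10*31+10)%997=320 -> [662, 703, 915, 320]
L2: h(662,703)=(662*31+703)%997=288 h(915,320)=(915*31+320)%997=769 -> [288, 769]
L3: h(288,769)=(288*31+769)%997=724 -> [724]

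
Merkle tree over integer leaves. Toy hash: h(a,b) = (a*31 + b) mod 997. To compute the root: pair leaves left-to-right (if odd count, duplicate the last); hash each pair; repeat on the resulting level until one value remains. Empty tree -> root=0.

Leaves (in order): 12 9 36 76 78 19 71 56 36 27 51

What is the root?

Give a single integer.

Answer: 313

Derivation:
L0: [12, 9, 36, 76, 78, 19, 71, 56, 36, 27, 51]
L1: h(12,9)=(12*31+9)%997=381 h(36,76)=(36*31+76)%997=195 h(78,19)=(78*31+19)%997=443 h(71,56)=(71*31+56)%997=263 h(36,27)=(36*31+27)%997=146 h(51,51)=(51*31+51)%997=635 -> [381, 195, 443, 263, 146, 635]
L2: h(381,195)=(381*31+195)%997=42 h(443,263)=(443*31+263)%997=38 h(146,635)=(146*31+635)%997=176 -> [42, 38, 176]
L3: h(42,38)=(42*31+38)%997=343 h(176,176)=(176*31+176)%997=647 -> [343, 647]
L4: h(343,647)=(343*31+647)%997=313 -> [313]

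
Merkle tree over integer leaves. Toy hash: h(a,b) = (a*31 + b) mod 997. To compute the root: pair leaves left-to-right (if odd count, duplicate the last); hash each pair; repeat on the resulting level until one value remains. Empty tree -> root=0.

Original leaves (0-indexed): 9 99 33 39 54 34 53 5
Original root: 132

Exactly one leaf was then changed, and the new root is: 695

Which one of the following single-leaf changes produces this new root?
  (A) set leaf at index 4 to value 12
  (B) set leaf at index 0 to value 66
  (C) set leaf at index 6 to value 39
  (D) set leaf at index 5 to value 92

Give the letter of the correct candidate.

Original leaves: [9, 99, 33, 39, 54, 34, 53, 5]
Target new root: 695
Try each candidate change and compute the resulting root:
Candidate A: set leaf[4] = 12 -> leaves = [9, 99, 33, 39, 12, 34, 53, 5]
  L0: [9, 99, 33, 39, 12, 34, 53, 5]
  L1: h(9,99)=(9*31+99)%997=378 h(33,39)=(33*31+39)%997=65 h(12,34)=(12*31+34)%997=406 h(53,5)=(53*31+5)%997=651 -> [378, 65, 406, 651]
  L2: h(378,65)=(378*31+65)%997=816 h(406,651)=(406*31+651)%997=276 -> [816, 276]
  L3: h(816,276)=(816*31+276)%997=647 -> [647]
  root = 647 != target 695
Candidate B: set leaf[0] = 66 -> leaves = [66, 99, 33, 39, 54, 34, 53, 5]
  L0: [66, 99, 33, 39, 54, 34, 53, 5]
  L1: h(66,99)=(66*31+99)%997=151 h(33,39)=(33*31+39)%997=65 h(54,34)=(54*31+34)%997=711 h(53,5)=(53*31+5)%997=651 -> [151, 65, 711, 651]
  L2: h(151,65)=(151*31+65)%997=758 h(711,651)=(711*31+651)%997=758 -> [758, 758]
  L3: h(758,758)=(758*31+758)%997=328 -> [328]
  root = 328 != target 695
Candidate C: set leaf[6] = 39 -> leaves = [9, 99, 33, 39, 54, 34, 39, 5]
  L0: [9, 99, 33, 39, 54, 34, 39, 5]
  L1: h(9,99)=(9*31+99)%997=378 h(33,39)=(33*31+39)%997=65 h(54,34)=(54*31+34)%997=711 h(39,5)=(39*31+5)%997=217 -> [378, 65, 711, 217]
  L2: h(378,65)=(378*31+65)%997=816 h(711,217)=(711*31+217)%997=324 -> [816, 324]
  L3: h(816,324)=(816*31+324)%997=695 -> [695]
  root = 695 == target 695  ** MATCH **
Candidate D: set leaf[5] = 92 -> leaves = [9, 99, 33, 39, 54, 92, 53, 5]
  L0: [9, 99, 33, 39, 54, 92, 53, 5]
  L1: h(9,99)=(9*31+99)%997=378 h(33,39)=(33*31+39)%997=65 h(54,92)=(54*31+92)%997=769 h(53,5)=(53*31+5)%997=651 -> [378, 65, 769, 651]
  L2: h(378,65)=(378*31+65)%997=816 h(769,651)=(769*31+651)%997=562 -> [816, 562]
  L3: h(816,562)=(816*31+562)%997=933 -> [933]
  root = 933 != target 695
Candidate C produces the target root.

Answer: C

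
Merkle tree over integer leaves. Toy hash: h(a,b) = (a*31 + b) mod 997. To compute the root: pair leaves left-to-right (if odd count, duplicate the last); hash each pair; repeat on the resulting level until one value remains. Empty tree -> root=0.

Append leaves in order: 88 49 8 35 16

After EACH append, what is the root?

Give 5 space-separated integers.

After append 88 (leaves=[88]):
  L0: [88]
  root=88
After append 49 (leaves=[88, 49]):
  L0: [88, 49]
  L1: h(88,49)=(88*31+49)%997=783 -> [783]
  root=783
After append 8 (leaves=[88, 49, 8]):
  L0: [88, 49, 8]
  L1: h(88,49)=(88*31+49)%997=783 h(8,8)=(8*31+8)%997=256 -> [783, 256]
  L2: h(783,256)=(783*31+256)%997=601 -> [601]
  root=601
After append 35 (leaves=[88, 49, 8, 35]):
  L0: [88, 49, 8, 35]
  L1: h(88,49)=(88*31+49)%997=783 h(8,35)=(8*31+35)%997=283 -> [783, 283]
  L2: h(783,283)=(783*31+283)%997=628 -> [628]
  root=628
After append 16 (leaves=[88, 49, 8, 35, 16]):
  L0: [88, 49, 8, 35, 16]
  L1: h(88,49)=(88*31+49)%997=783 h(8,35)=(8*31+35)%997=283 h(16,16)=(16*31+16)%997=512 -> [783, 283, 512]
  L2: h(783,283)=(783*31+283)%997=628 h(512,512)=(512*31+512)%997=432 -> [628, 432]
  L3: h(628,432)=(628*31+432)%997=957 -> [957]
  root=957

Answer: 88 783 601 628 957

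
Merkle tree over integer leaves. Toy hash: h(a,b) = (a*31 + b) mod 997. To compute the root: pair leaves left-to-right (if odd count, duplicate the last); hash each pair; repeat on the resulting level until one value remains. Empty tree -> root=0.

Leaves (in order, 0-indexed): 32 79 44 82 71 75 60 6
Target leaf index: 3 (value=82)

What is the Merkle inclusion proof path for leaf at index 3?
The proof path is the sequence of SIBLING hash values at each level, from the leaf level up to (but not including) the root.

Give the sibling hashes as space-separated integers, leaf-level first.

Answer: 44 74 638

Derivation:
L0 (leaves): [32, 79, 44, 82, 71, 75, 60, 6], target index=3
L1: h(32,79)=(32*31+79)%997=74 [pair 0] h(44,82)=(44*31+82)%997=449 [pair 1] h(71,75)=(71*31+75)%997=282 [pair 2] h(60,6)=(60*31+6)%997=869 [pair 3] -> [74, 449, 282, 869]
  Sibling for proof at L0: 44
L2: h(74,449)=(74*31+449)%997=749 [pair 0] h(282,869)=(282*31+869)%997=638 [pair 1] -> [749, 638]
  Sibling for proof at L1: 74
L3: h(749,638)=(749*31+638)%997=926 [pair 0] -> [926]
  Sibling for proof at L2: 638
Root: 926
Proof path (sibling hashes from leaf to root): [44, 74, 638]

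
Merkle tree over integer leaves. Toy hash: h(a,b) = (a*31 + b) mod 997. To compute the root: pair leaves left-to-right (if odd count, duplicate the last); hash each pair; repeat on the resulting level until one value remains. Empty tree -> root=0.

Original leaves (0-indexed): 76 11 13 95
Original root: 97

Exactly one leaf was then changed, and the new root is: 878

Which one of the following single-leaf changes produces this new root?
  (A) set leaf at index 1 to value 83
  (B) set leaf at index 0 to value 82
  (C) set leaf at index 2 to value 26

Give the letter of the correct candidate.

Original leaves: [76, 11, 13, 95]
Target new root: 878
Try each candidate change and compute the resulting root:
Candidate A: set leaf[1] = 83 -> leaves = [76, 83, 13, 95]
  L0: [76, 83, 13, 95]
  L1: h(76,83)=(76*31+83)%997=445 h(13,95)=(13*31+95)%997=498 -> [445, 498]
  L2: h(445,498)=(445*31+498)%997=335 -> [335]
  root = 335 != target 878
Candidate B: set leaf[0] = 82 -> leaves = [82, 11, 13, 95]
  L0: [82, 11, 13, 95]
  L1: h(82,11)=(82*31+11)%997=559 h(13,95)=(13*31+95)%997=498 -> [559, 498]
  L2: h(559,498)=(559*31+498)%997=878 -> [878]
  root = 878 == target 878  ** MATCH **
Candidate C: set leaf[2] = 26 -> leaves = [76, 11, 26, 95]
  L0: [76, 11, 26, 95]
  L1: h(76,11)=(76*31+11)%997=373 h(26,95)=(26*31+95)%997=901 -> [373, 901]
  L2: h(373,901)=(373*31+901)%997=500 -> [500]
  root = 500 != target 878
Candidate B produces the target root.

Answer: B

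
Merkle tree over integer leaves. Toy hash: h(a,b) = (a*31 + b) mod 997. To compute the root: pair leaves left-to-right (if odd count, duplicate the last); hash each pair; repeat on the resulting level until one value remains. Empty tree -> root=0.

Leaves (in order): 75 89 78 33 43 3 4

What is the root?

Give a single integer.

L0: [75, 89, 78, 33, 43, 3, 4]
L1: h(75,89)=(75*31+89)%997=420 h(78,33)=(78*31+33)%997=457 h(43,3)=(43*31+3)%997=339 h(4,4)=(4*31+4)%997=128 -> [420, 457, 339, 128]
L2: h(420,457)=(420*31+457)%997=516 h(339,128)=(339*31+128)%997=667 -> [516, 667]
L3: h(516,667)=(516*31+667)%997=711 -> [711]

Answer: 711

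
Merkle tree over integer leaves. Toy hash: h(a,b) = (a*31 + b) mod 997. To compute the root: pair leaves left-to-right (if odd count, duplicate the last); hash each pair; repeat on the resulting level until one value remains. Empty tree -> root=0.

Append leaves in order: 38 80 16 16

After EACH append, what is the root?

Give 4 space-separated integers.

After append 38 (leaves=[38]):
  L0: [38]
  root=38
After append 80 (leaves=[38, 80]):
  L0: [38, 80]
  L1: h(38,80)=(38*31+80)%997=261 -> [261]
  root=261
After append 16 (leaves=[38, 80, 16]):
  L0: [38, 80, 16]
  L1: h(38,80)=(38*31+80)%997=261 h(16,16)=(16*31+16)%997=512 -> [261, 512]
  L2: h(261,512)=(261*31+512)%997=627 -> [627]
  root=627
After append 16 (leaves=[38, 80, 16, 16]):
  L0: [38, 80, 16, 16]
  L1: h(38,80)=(38*31+80)%997=261 h(16,16)=(16*31+16)%997=512 -> [261, 512]
  L2: h(261,512)=(261*31+512)%997=627 -> [627]
  root=627

Answer: 38 261 627 627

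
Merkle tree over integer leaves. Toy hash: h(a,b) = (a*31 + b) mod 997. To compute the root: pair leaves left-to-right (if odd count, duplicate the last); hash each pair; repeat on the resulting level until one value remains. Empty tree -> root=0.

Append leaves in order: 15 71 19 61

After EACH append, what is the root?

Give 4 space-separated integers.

After append 15 (leaves=[15]):
  L0: [15]
  root=15
After append 71 (leaves=[15, 71]):
  L0: [15, 71]
  L1: h(15,71)=(15*31+71)%997=536 -> [536]
  root=536
After append 19 (leaves=[15, 71, 19]):
  L0: [15, 71, 19]
  L1: h(15,71)=(15*31+71)%997=536 h(19,19)=(19*31+19)%997=608 -> [536, 608]
  L2: h(536,608)=(536*31+608)%997=275 -> [275]
  root=275
After append 61 (leaves=[15, 71, 19, 61]):
  L0: [15, 71, 19, 61]
  L1: h(15,71)=(15*31+71)%997=536 h(19,61)=(19*31+61)%997=650 -> [536, 650]
  L2: h(536,650)=(536*31+650)%997=317 -> [317]
  root=317

Answer: 15 536 275 317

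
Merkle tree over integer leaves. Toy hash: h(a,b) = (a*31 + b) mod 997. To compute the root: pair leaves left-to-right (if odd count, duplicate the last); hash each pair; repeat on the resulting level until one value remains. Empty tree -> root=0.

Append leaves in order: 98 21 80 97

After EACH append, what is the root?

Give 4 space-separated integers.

Answer: 98 68 680 697

Derivation:
After append 98 (leaves=[98]):
  L0: [98]
  root=98
After append 21 (leaves=[98, 21]):
  L0: [98, 21]
  L1: h(98,21)=(98*31+21)%997=68 -> [68]
  root=68
After append 80 (leaves=[98, 21, 80]):
  L0: [98, 21, 80]
  L1: h(98,21)=(98*31+21)%997=68 h(80,80)=(80*31+80)%997=566 -> [68, 566]
  L2: h(68,566)=(68*31+566)%997=680 -> [680]
  root=680
After append 97 (leaves=[98, 21, 80, 97]):
  L0: [98, 21, 80, 97]
  L1: h(98,21)=(98*31+21)%997=68 h(80,97)=(80*31+97)%997=583 -> [68, 583]
  L2: h(68,583)=(68*31+583)%997=697 -> [697]
  root=697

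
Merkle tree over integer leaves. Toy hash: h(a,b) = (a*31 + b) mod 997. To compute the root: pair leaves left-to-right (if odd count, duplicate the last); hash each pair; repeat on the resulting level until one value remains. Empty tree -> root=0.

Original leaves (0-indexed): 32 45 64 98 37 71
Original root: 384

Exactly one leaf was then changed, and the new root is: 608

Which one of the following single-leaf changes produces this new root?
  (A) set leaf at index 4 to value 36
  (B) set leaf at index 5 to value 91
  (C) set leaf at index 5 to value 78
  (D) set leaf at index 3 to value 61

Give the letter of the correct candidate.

Answer: C

Derivation:
Original leaves: [32, 45, 64, 98, 37, 71]
Target new root: 608
Try each candidate change and compute the resulting root:
Candidate A: set leaf[4] = 36 -> leaves = [32, 45, 64, 98, 36, 71]
  L0: [32, 45, 64, 98, 36, 71]
  L1: h(32,45)=(32*31+45)%997=40 h(64,98)=(64*31+98)%997=88 h(36,71)=(36*31+71)%997=190 -> [40, 88, 190]
  L2: h(40,88)=(40*31+88)%997=331 h(190,190)=(190*31+190)%997=98 -> [331, 98]
  L3: h(331,98)=(331*31+98)%997=389 -> [389]
  root = 389 != target 608
Candidate B: set leaf[5] = 91 -> leaves = [32, 45, 64, 98, 37, 91]
  L0: [32, 45, 64, 98, 37, 91]
  L1: h(32,45)=(32*31+45)%997=40 h(64,98)=(64*31+98)%997=88 h(37,91)=(37*31+91)%997=241 -> [40, 88, 241]
  L2: h(40,88)=(40*31+88)%997=331 h(241,241)=(241*31+241)%997=733 -> [331, 733]
  L3: h(331,733)=(331*31+733)%997=27 -> [27]
  root = 27 != target 608
Candidate C: set leaf[5] = 78 -> leaves = [32, 45, 64, 98, 37, 78]
  L0: [32, 45, 64, 98, 37, 78]
  L1: h(32,45)=(32*31+45)%997=40 h(64,98)=(64*31+98)%997=88 h(37,78)=(37*31+78)%997=228 -> [40, 88, 228]
  L2: h(40,88)=(40*31+88)%997=331 h(228,228)=(228*31+228)%997=317 -> [331, 317]
  L3: h(331,317)=(331*31+317)%997=608 -> [608]
  root = 608 == target 608  ** MATCH **
Candidate D: set leaf[3] = 61 -> leaves = [32, 45, 64, 61, 37, 71]
  L0: [32, 45, 64, 61, 37, 71]
  L1: h(32,45)=(32*31+45)%997=40 h(64,61)=(64*31+61)%997=51 h(37,71)=(37*31+71)%997=221 -> [40, 51, 221]
  L2: h(40,51)=(40*31+51)%997=294 h(221,221)=(221*31+221)%997=93 -> [294, 93]
  L3: h(294,93)=(294*31+93)%997=234 -> [234]
  root = 234 != target 608
Candidate C produces the target root.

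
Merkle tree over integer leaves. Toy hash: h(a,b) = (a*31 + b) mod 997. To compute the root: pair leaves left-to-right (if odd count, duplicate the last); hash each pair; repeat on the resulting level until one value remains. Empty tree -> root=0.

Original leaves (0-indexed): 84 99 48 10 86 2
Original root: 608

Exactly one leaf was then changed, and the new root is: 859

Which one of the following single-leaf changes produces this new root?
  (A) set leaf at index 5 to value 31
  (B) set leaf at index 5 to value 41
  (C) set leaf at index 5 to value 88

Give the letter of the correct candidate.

Original leaves: [84, 99, 48, 10, 86, 2]
Target new root: 859
Try each candidate change and compute the resulting root:
Candidate A: set leaf[5] = 31 -> leaves = [84, 99, 48, 10, 86, 31]
  L0: [84, 99, 48, 10, 86, 31]
  L1: h(84,99)=(84*31+99)%997=709 h(48,10)=(48*31+10)%997=501 h(86,31)=(86*31+31)%997=703 -> [709, 501, 703]
  L2: h(709,501)=(709*31+501)%997=546 h(703,703)=(703*31+703)%997=562 -> [546, 562]
  L3: h(546,562)=(546*31+562)%997=539 -> [539]
  root = 539 != target 859
Candidate B: set leaf[5] = 41 -> leaves = [84, 99, 48, 10, 86, 41]
  L0: [84, 99, 48, 10, 86, 41]
  L1: h(84,99)=(84*31+99)%997=709 h(48,10)=(48*31+10)%997=501 h(86,41)=(86*31+41)%997=713 -> [709, 501, 713]
  L2: h(709,501)=(709*31+501)%997=546 h(713,713)=(713*31+713)%997=882 -> [546, 882]
  L3: h(546,882)=(546*31+882)%997=859 -> [859]
  root = 859 == target 859  ** MATCH **
Candidate C: set leaf[5] = 88 -> leaves = [84, 99, 48, 10, 86, 88]
  L0: [84, 99, 48, 10, 86, 88]
  L1: h(84,99)=(84*31+99)%997=709 h(48,10)=(48*31+10)%997=501 h(86,88)=(86*31+88)%997=760 -> [709, 501, 760]
  L2: h(709,501)=(709*31+501)%997=546 h(760,760)=(760*31+760)%997=392 -> [546, 392]
  L3: h(546,392)=(546*31+392)%997=369 -> [369]
  root = 369 != target 859
Candidate B produces the target root.

Answer: B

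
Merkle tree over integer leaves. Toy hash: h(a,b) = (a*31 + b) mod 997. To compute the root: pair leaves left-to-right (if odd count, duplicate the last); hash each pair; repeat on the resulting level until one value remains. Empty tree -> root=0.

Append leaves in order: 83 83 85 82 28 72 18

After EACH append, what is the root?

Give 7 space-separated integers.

After append 83 (leaves=[83]):
  L0: [83]
  root=83
After append 83 (leaves=[83, 83]):
  L0: [83, 83]
  L1: h(83,83)=(83*31+83)%997=662 -> [662]
  root=662
After append 85 (leaves=[83, 83, 85]):
  L0: [83, 83, 85]
  L1: h(83,83)=(83*31+83)%997=662 h(85,85)=(85*31+85)%997=726 -> [662, 726]
  L2: h(662,726)=(662*31+726)%997=311 -> [311]
  root=311
After append 82 (leaves=[83, 83, 85, 82]):
  L0: [83, 83, 85, 82]
  L1: h(83,83)=(83*31+83)%997=662 h(85,82)=(85*31+82)%997=723 -> [662, 723]
  L2: h(662,723)=(662*31+723)%997=308 -> [308]
  root=308
After append 28 (leaves=[83, 83, 85, 82, 28]):
  L0: [83, 83, 85, 82, 28]
  L1: h(83,83)=(83*31+83)%997=662 h(85,82)=(85*31+82)%997=723 h(28,28)=(28*31+28)%997=896 -> [662, 723, 896]
  L2: h(662,723)=(662*31+723)%997=308 h(896,896)=(896*31+896)%997=756 -> [308, 756]
  L3: h(308,756)=(308*31+756)%997=334 -> [334]
  root=334
After append 72 (leaves=[83, 83, 85, 82, 28, 72]):
  L0: [83, 83, 85, 82, 28, 72]
  L1: h(83,83)=(83*31+83)%997=662 h(85,82)=(85*31+82)%997=723 h(28,72)=(28*31+72)%997=940 -> [662, 723, 940]
  L2: h(662,723)=(662*31+723)%997=308 h(940,940)=(940*31+940)%997=170 -> [308, 170]
  L3: h(308,170)=(308*31+170)%997=745 -> [745]
  root=745
After append 18 (leaves=[83, 83, 85, 82, 28, 72, 18]):
  L0: [83, 83, 85, 82, 28, 72, 18]
  L1: h(83,83)=(83*31+83)%997=662 h(85,82)=(85*31+82)%997=723 h(28,72)=(28*31+72)%997=940 h(18,18)=(18*31+18)%997=576 -> [662, 723, 940, 576]
  L2: h(662,723)=(662*31+723)%997=308 h(940,576)=(940*31+576)%997=803 -> [308, 803]
  L3: h(308,803)=(308*31+803)%997=381 -> [381]
  root=381

Answer: 83 662 311 308 334 745 381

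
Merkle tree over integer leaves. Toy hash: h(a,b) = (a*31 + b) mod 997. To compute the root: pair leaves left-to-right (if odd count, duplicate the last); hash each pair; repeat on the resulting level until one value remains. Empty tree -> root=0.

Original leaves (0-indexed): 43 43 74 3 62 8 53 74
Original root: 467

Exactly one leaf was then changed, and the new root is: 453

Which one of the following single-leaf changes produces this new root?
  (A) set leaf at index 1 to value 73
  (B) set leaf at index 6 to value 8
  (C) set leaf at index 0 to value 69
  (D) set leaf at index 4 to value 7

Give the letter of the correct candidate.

Answer: D

Derivation:
Original leaves: [43, 43, 74, 3, 62, 8, 53, 74]
Target new root: 453
Try each candidate change and compute the resulting root:
Candidate A: set leaf[1] = 73 -> leaves = [43, 73, 74, 3, 62, 8, 53, 74]
  L0: [43, 73, 74, 3, 62, 8, 53, 74]
  L1: h(43,73)=(43*31+73)%997=409 h(74,3)=(74*31+3)%997=303 h(62,8)=(62*31+8)%997=933 h(53,74)=(53*31+74)%997=720 -> [409, 303, 933, 720]
  L2: h(409,303)=(409*31+303)%997=21 h(933,720)=(933*31+720)%997=730 -> [21, 730]
  L3: h(21,730)=(21*31+730)%997=384 -> [384]
  root = 384 != target 453
Candidate B: set leaf[6] = 8 -> leaves = [43, 43, 74, 3, 62, 8, 8, 74]
  L0: [43, 43, 74, 3, 62, 8, 8, 74]
  L1: h(43,43)=(43*31+43)%997=379 h(74,3)=(74*31+3)%997=303 h(62,8)=(62*31+8)%997=933 h(8,74)=(8*31+74)%997=322 -> [379, 303, 933, 322]
  L2: h(379,303)=(379*31+303)%997=88 h(933,322)=(933*31+322)%997=332 -> [88, 332]
  L3: h(88,332)=(88*31+332)%997=69 -> [69]
  root = 69 != target 453
Candidate C: set leaf[0] = 69 -> leaves = [69, 43, 74, 3, 62, 8, 53, 74]
  L0: [69, 43, 74, 3, 62, 8, 53, 74]
  L1: h(69,43)=(69*31+43)%997=188 h(74,3)=(74*31+3)%997=303 h(62,8)=(62*31+8)%997=933 h(53,74)=(53*31+74)%997=720 -> [188, 303, 933, 720]
  L2: h(188,303)=(188*31+303)%997=149 h(933,720)=(933*31+720)%997=730 -> [149, 730]
  L3: h(149,730)=(149*31+730)%997=364 -> [364]
  root = 364 != target 453
Candidate D: set leaf[4] = 7 -> leaves = [43, 43, 74, 3, 7, 8, 53, 74]
  L0: [43, 43, 74, 3, 7, 8, 53, 74]
  L1: h(43,43)=(43*31+43)%997=379 h(74,3)=(74*31+3)%997=303 h(7,8)=(7*31+8)%997=225 h(53,74)=(53*31+74)%997=720 -> [379, 303, 225, 720]
  L2: h(379,303)=(379*31+303)%997=88 h(225,720)=(225*31+720)%997=716 -> [88, 716]
  L3: h(88,716)=(88*31+716)%997=453 -> [453]
  root = 453 == target 453  ** MATCH **
Candidate D produces the target root.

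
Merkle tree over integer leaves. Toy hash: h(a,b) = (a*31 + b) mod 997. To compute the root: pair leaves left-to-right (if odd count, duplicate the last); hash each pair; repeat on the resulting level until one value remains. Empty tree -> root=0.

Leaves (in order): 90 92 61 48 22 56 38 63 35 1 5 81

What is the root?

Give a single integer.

L0: [90, 92, 61, 48, 22, 56, 38, 63, 35, 1, 5, 81]
L1: h(90,92)=(90*31+92)%997=888 h(61,48)=(61*31+48)%997=942 h(22,56)=(22*31+56)%997=738 h(38,63)=(38*31+63)%997=244 h(35,1)=(35*31+1)%997=89 h(5,81)=(5*31+81)%997=236 -> [888, 942, 738, 244, 89, 236]
L2: h(888,942)=(888*31+942)%997=554 h(738,244)=(738*31+244)%997=191 h(89,236)=(89*31+236)%997=4 -> [554, 191, 4]
L3: h(554,191)=(554*31+191)%997=416 h(4,4)=(4*31+4)%997=128 -> [416, 128]
L4: h(416,128)=(416*31+128)%997=63 -> [63]

Answer: 63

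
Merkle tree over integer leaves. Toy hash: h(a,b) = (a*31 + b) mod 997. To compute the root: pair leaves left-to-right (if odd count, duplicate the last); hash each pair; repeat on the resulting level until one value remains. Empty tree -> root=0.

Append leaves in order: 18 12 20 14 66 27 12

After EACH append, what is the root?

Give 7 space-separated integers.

After append 18 (leaves=[18]):
  L0: [18]
  root=18
After append 12 (leaves=[18, 12]):
  L0: [18, 12]
  L1: h(18,12)=(18*31+12)%997=570 -> [570]
  root=570
After append 20 (leaves=[18, 12, 20]):
  L0: [18, 12, 20]
  L1: h(18,12)=(18*31+12)%997=570 h(20,20)=(20*31+20)%997=640 -> [570, 640]
  L2: h(570,640)=(570*31+640)%997=364 -> [364]
  root=364
After append 14 (leaves=[18, 12, 20, 14]):
  L0: [18, 12, 20, 14]
  L1: h(18,12)=(18*31+12)%997=570 h(20,14)=(20*31+14)%997=634 -> [570, 634]
  L2: h(570,634)=(570*31+634)%997=358 -> [358]
  root=358
After append 66 (leaves=[18, 12, 20, 14, 66]):
  L0: [18, 12, 20, 14, 66]
  L1: h(18,12)=(18*31+12)%997=570 h(20,14)=(20*31+14)%997=634 h(66,66)=(66*31+66)%997=118 -> [570, 634, 118]
  L2: h(570,634)=(570*31+634)%997=358 h(118,118)=(118*31+118)%997=785 -> [358, 785]
  L3: h(358,785)=(358*31+785)%997=916 -> [916]
  root=916
After append 27 (leaves=[18, 12, 20, 14, 66, 27]):
  L0: [18, 12, 20, 14, 66, 27]
  L1: h(18,12)=(18*31+12)%997=570 h(20,14)=(20*31+14)%997=634 h(66,27)=(66*31+27)%997=79 -> [570, 634, 79]
  L2: h(570,634)=(570*31+634)%997=358 h(79,79)=(79*31+79)%997=534 -> [358, 534]
  L3: h(358,534)=(358*31+534)%997=665 -> [665]
  root=665
After append 12 (leaves=[18, 12, 20, 14, 66, 27, 12]):
  L0: [18, 12, 20, 14, 66, 27, 12]
  L1: h(18,12)=(18*31+12)%997=570 h(20,14)=(20*31+14)%997=634 h(66,27)=(66*31+27)%997=79 h(12,12)=(12*31+12)%997=384 -> [570, 634, 79, 384]
  L2: h(570,634)=(570*31+634)%997=358 h(79,384)=(79*31+384)%997=839 -> [358, 839]
  L3: h(358,839)=(358*31+839)%997=970 -> [970]
  root=970

Answer: 18 570 364 358 916 665 970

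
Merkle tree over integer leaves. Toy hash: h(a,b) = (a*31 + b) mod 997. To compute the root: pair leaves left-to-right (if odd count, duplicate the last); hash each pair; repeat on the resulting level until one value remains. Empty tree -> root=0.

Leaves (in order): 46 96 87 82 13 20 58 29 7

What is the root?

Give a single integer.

Answer: 590

Derivation:
L0: [46, 96, 87, 82, 13, 20, 58, 29, 7]
L1: h(46,96)=(46*31+96)%997=525 h(87,82)=(87*31+82)%997=785 h(13,20)=(13*31+20)%997=423 h(58,29)=(58*31+29)%997=830 h(7,7)=(7*31+7)%997=224 -> [525, 785, 423, 830, 224]
L2: h(525,785)=(525*31+785)%997=111 h(423,830)=(423*31+830)%997=982 h(224,224)=(224*31+224)%997=189 -> [111, 982, 189]
L3: h(111,982)=(111*31+982)%997=435 h(189,189)=(189*31+189)%997=66 -> [435, 66]
L4: h(435,66)=(435*31+66)%997=590 -> [590]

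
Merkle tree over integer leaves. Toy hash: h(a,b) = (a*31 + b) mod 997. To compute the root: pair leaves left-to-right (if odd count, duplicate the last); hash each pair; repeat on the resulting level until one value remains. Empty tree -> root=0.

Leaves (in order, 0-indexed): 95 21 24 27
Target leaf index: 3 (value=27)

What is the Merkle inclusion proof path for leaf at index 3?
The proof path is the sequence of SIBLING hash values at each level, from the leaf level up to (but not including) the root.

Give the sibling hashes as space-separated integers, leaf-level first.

L0 (leaves): [95, 21, 24, 27], target index=3
L1: h(95,21)=(95*31+21)%997=972 [pair 0] h(24,27)=(24*31+27)%997=771 [pair 1] -> [972, 771]
  Sibling for proof at L0: 24
L2: h(972,771)=(972*31+771)%997=993 [pair 0] -> [993]
  Sibling for proof at L1: 972
Root: 993
Proof path (sibling hashes from leaf to root): [24, 972]

Answer: 24 972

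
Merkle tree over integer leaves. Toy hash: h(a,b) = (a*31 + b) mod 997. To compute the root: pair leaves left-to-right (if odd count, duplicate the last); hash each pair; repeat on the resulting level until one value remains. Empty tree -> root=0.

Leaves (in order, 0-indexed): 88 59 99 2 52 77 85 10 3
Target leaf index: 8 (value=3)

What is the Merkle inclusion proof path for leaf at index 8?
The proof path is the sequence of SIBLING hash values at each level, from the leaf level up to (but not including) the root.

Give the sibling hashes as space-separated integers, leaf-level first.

L0 (leaves): [88, 59, 99, 2, 52, 77, 85, 10, 3], target index=8
L1: h(88,59)=(88*31+59)%997=793 [pair 0] h(99,2)=(99*31+2)%997=80 [pair 1] h(52,77)=(52*31+77)%997=692 [pair 2] h(85,10)=(85*31+10)%997=651 [pair 3] h(3,3)=(3*31+3)%997=96 [pair 4] -> [793, 80, 692, 651, 96]
  Sibling for proof at L0: 3
L2: h(793,80)=(793*31+80)%997=735 [pair 0] h(692,651)=(692*31+651)%997=169 [pair 1] h(96,96)=(96*31+96)%997=81 [pair 2] -> [735, 169, 81]
  Sibling for proof at L1: 96
L3: h(735,169)=(735*31+169)%997=23 [pair 0] h(81,81)=(81*31+81)%997=598 [pair 1] -> [23, 598]
  Sibling for proof at L2: 81
L4: h(23,598)=(23*31+598)%997=314 [pair 0] -> [314]
  Sibling for proof at L3: 23
Root: 314
Proof path (sibling hashes from leaf to root): [3, 96, 81, 23]

Answer: 3 96 81 23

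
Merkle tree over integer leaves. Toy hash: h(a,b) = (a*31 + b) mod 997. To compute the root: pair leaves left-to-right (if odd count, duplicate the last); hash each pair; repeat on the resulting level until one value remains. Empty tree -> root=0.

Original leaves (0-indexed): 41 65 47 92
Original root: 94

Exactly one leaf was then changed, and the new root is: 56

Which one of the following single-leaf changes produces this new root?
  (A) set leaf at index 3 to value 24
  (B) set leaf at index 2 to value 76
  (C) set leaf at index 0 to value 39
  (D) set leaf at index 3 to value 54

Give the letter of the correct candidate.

Answer: D

Derivation:
Original leaves: [41, 65, 47, 92]
Target new root: 56
Try each candidate change and compute the resulting root:
Candidate A: set leaf[3] = 24 -> leaves = [41, 65, 47, 24]
  L0: [41, 65, 47, 24]
  L1: h(41,65)=(41*31+65)%997=339 h(47,24)=(47*31+24)%997=484 -> [339, 484]
  L2: h(339,484)=(339*31+484)%997=26 -> [26]
  root = 26 != target 56
Candidate B: set leaf[2] = 76 -> leaves = [41, 65, 76, 92]
  L0: [41, 65, 76, 92]
  L1: h(41,65)=(41*31+65)%997=339 h(76,92)=(76*31+92)%997=454 -> [339, 454]
  L2: h(339,454)=(339*31+454)%997=993 -> [993]
  root = 993 != target 56
Candidate C: set leaf[0] = 39 -> leaves = [39, 65, 47, 92]
  L0: [39, 65, 47, 92]
  L1: h(39,65)=(39*31+65)%997=277 h(47,92)=(47*31+92)%997=552 -> [277, 552]
  L2: h(277,552)=(277*31+552)%997=166 -> [166]
  root = 166 != target 56
Candidate D: set leaf[3] = 54 -> leaves = [41, 65, 47, 54]
  L0: [41, 65, 47, 54]
  L1: h(41,65)=(41*31+65)%997=339 h(47,54)=(47*31+54)%997=514 -> [339, 514]
  L2: h(339,514)=(339*31+514)%997=56 -> [56]
  root = 56 == target 56  ** MATCH **
Candidate D produces the target root.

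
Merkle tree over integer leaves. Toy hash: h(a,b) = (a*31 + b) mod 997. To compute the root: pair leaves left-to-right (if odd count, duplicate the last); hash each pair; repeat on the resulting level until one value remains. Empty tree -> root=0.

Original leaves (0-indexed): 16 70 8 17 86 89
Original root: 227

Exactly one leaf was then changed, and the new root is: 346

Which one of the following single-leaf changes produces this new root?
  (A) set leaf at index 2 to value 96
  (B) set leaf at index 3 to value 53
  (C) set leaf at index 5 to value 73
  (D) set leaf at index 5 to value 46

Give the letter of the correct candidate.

Original leaves: [16, 70, 8, 17, 86, 89]
Target new root: 346
Try each candidate change and compute the resulting root:
Candidate A: set leaf[2] = 96 -> leaves = [16, 70, 96, 17, 86, 89]
  L0: [16, 70, 96, 17, 86, 89]
  L1: h(16,70)=(16*31+70)%997=566 h(96,17)=(96*31+17)%997=2 h(86,89)=(86*31+89)%997=761 -> [566, 2, 761]
  L2: h(566,2)=(566*31+2)%997=599 h(761,761)=(761*31+761)%997=424 -> [599, 424]
  L3: h(599,424)=(599*31+424)%997=50 -> [50]
  root = 50 != target 346
Candidate B: set leaf[3] = 53 -> leaves = [16, 70, 8, 53, 86, 89]
  L0: [16, 70, 8, 53, 86, 89]
  L1: h(16,70)=(16*31+70)%997=566 h(8,53)=(8*31+53)%997=301 h(86,89)=(86*31+89)%997=761 -> [566, 301, 761]
  L2: h(566,301)=(566*31+301)%997=898 h(761,761)=(761*31+761)%997=424 -> [898, 424]
  L3: h(898,424)=(898*31+424)%997=346 -> [346]
  root = 346 == target 346  ** MATCH **
Candidate C: set leaf[5] = 73 -> leaves = [16, 70, 8, 17, 86, 73]
  L0: [16, 70, 8, 17, 86, 73]
  L1: h(16,70)=(16*31+70)%997=566 h(8,17)=(8*31+17)%997=265 h(86,73)=(86*31+73)%997=745 -> [566, 265, 745]
  L2: h(566,265)=(566*31+265)%997=862 h(745,745)=(745*31+745)%997=909 -> [862, 909]
  L3: h(862,909)=(862*31+909)%997=712 -> [712]
  root = 712 != target 346
Candidate D: set leaf[5] = 46 -> leaves = [16, 70, 8, 17, 86, 46]
  L0: [16, 70, 8, 17, 86, 46]
  L1: h(16,70)=(16*31+70)%997=566 h(8,17)=(8*31+17)%997=265 h(86,46)=(86*31+46)%997=718 -> [566, 265, 718]
  L2: h(566,265)=(566*31+265)%997=862 h(718,718)=(718*31+718)%997=45 -> [862, 45]
  L3: h(862,45)=(862*31+45)%997=845 -> [845]
  root = 845 != target 346
Candidate B produces the target root.

Answer: B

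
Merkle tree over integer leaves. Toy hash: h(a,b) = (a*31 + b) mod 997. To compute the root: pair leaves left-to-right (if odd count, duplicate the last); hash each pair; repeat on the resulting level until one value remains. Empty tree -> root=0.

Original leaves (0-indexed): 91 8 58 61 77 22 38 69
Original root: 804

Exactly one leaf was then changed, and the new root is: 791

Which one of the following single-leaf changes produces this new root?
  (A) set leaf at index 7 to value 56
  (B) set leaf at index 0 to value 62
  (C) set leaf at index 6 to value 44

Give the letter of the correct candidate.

Answer: A

Derivation:
Original leaves: [91, 8, 58, 61, 77, 22, 38, 69]
Target new root: 791
Try each candidate change and compute the resulting root:
Candidate A: set leaf[7] = 56 -> leaves = [91, 8, 58, 61, 77, 22, 38, 56]
  L0: [91, 8, 58, 61, 77, 22, 38, 56]
  L1: h(91,8)=(91*31+8)%997=835 h(58,61)=(58*31+61)%997=862 h(77,22)=(77*31+22)%997=415 h(38,56)=(38*31+56)%997=237 -> [835, 862, 415, 237]
  L2: h(835,862)=(835*31+862)%997=825 h(415,237)=(415*31+237)%997=141 -> [825, 141]
  L3: h(825,141)=(825*31+141)%997=791 -> [791]
  root = 791 == target 791  ** MATCH **
Candidate B: set leaf[0] = 62 -> leaves = [62, 8, 58, 61, 77, 22, 38, 69]
  L0: [62, 8, 58, 61, 77, 22, 38, 69]
  L1: h(62,8)=(62*31+8)%997=933 h(58,61)=(58*31+61)%997=862 h(77,22)=(77*31+22)%997=415 h(38,69)=(38*31+69)%997=250 -> [933, 862, 415, 250]
  L2: h(933,862)=(933*31+862)%997=872 h(415,250)=(415*31+250)%997=154 -> [872, 154]
  L3: h(872,154)=(872*31+154)%997=267 -> [267]
  root = 267 != target 791
Candidate C: set leaf[6] = 44 -> leaves = [91, 8, 58, 61, 77, 22, 44, 69]
  L0: [91, 8, 58, 61, 77, 22, 44, 69]
  L1: h(91,8)=(91*31+8)%997=835 h(58,61)=(58*31+61)%997=862 h(77,22)=(77*31+22)%997=415 h(44,69)=(44*31+69)%997=436 -> [835, 862, 415, 436]
  L2: h(835,862)=(835*31+862)%997=825 h(415,436)=(415*31+436)%997=340 -> [825, 340]
  L3: h(825,340)=(825*31+340)%997=990 -> [990]
  root = 990 != target 791
Candidate A produces the target root.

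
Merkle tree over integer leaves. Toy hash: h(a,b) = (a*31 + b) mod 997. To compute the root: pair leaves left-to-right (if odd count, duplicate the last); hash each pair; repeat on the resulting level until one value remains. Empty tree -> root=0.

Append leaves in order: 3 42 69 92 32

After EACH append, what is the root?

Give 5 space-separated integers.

Answer: 3 135 411 434 360

Derivation:
After append 3 (leaves=[3]):
  L0: [3]
  root=3
After append 42 (leaves=[3, 42]):
  L0: [3, 42]
  L1: h(3,42)=(3*31+42)%997=135 -> [135]
  root=135
After append 69 (leaves=[3, 42, 69]):
  L0: [3, 42, 69]
  L1: h(3,42)=(3*31+42)%997=135 h(69,69)=(69*31+69)%997=214 -> [135, 214]
  L2: h(135,214)=(135*31+214)%997=411 -> [411]
  root=411
After append 92 (leaves=[3, 42, 69, 92]):
  L0: [3, 42, 69, 92]
  L1: h(3,42)=(3*31+42)%997=135 h(69,92)=(69*31+92)%997=237 -> [135, 237]
  L2: h(135,237)=(135*31+237)%997=434 -> [434]
  root=434
After append 32 (leaves=[3, 42, 69, 92, 32]):
  L0: [3, 42, 69, 92, 32]
  L1: h(3,42)=(3*31+42)%997=135 h(69,92)=(69*31+92)%997=237 h(32,32)=(32*31+32)%997=27 -> [135, 237, 27]
  L2: h(135,237)=(135*31+237)%997=434 h(27,27)=(27*31+27)%997=864 -> [434, 864]
  L3: h(434,864)=(434*31+864)%997=360 -> [360]
  root=360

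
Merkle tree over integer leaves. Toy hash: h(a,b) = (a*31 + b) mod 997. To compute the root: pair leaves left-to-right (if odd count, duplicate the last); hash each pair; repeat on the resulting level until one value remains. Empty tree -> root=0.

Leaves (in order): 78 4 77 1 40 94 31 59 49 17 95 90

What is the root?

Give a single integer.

L0: [78, 4, 77, 1, 40, 94, 31, 59, 49, 17, 95, 90]
L1: h(78,4)=(78*31+4)%997=428 h(77,1)=(77*31+1)%997=394 h(40,94)=(40*31+94)%997=337 h(31,59)=(31*31+59)%997=23 h(49,17)=(49*31+17)%997=539 h(95,90)=(95*31+90)%997=44 -> [428, 394, 337, 23, 539, 44]
L2: h(428,394)=(428*31+394)%997=701 h(337,23)=(337*31+23)%997=500 h(539,44)=(539*31+44)%997=801 -> [701, 500, 801]
L3: h(701,500)=(701*31+500)%997=297 h(801,801)=(801*31+801)%997=707 -> [297, 707]
L4: h(297,707)=(297*31+707)%997=941 -> [941]

Answer: 941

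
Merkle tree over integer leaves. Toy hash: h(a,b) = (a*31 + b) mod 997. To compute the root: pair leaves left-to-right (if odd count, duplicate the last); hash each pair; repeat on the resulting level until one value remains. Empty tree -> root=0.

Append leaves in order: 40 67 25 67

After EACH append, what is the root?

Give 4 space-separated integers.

Answer: 40 310 440 482

Derivation:
After append 40 (leaves=[40]):
  L0: [40]
  root=40
After append 67 (leaves=[40, 67]):
  L0: [40, 67]
  L1: h(40,67)=(40*31+67)%997=310 -> [310]
  root=310
After append 25 (leaves=[40, 67, 25]):
  L0: [40, 67, 25]
  L1: h(40,67)=(40*31+67)%997=310 h(25,25)=(25*31+25)%997=800 -> [310, 800]
  L2: h(310,800)=(310*31+800)%997=440 -> [440]
  root=440
After append 67 (leaves=[40, 67, 25, 67]):
  L0: [40, 67, 25, 67]
  L1: h(40,67)=(40*31+67)%997=310 h(25,67)=(25*31+67)%997=842 -> [310, 842]
  L2: h(310,842)=(310*31+842)%997=482 -> [482]
  root=482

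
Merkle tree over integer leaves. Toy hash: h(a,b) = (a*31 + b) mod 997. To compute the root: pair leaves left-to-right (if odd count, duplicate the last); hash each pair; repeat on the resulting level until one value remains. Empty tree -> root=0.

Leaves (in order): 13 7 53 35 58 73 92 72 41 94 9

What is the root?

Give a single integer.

Answer: 229

Derivation:
L0: [13, 7, 53, 35, 58, 73, 92, 72, 41, 94, 9]
L1: h(13,7)=(13*31+7)%997=410 h(53,35)=(53*31+35)%997=681 h(58,73)=(58*31+73)%997=874 h(92,72)=(92*31+72)%997=930 h(41,94)=(41*31+94)%997=368 h(9,9)=(9*31+9)%997=288 -> [410, 681, 874, 930, 368, 288]
L2: h(410,681)=(410*31+681)%997=430 h(874,930)=(874*31+930)%997=108 h(368,288)=(368*31+288)%997=729 -> [430, 108, 729]
L3: h(430,108)=(430*31+108)%997=477 h(729,729)=(729*31+729)%997=397 -> [477, 397]
L4: h(477,397)=(477*31+397)%997=229 -> [229]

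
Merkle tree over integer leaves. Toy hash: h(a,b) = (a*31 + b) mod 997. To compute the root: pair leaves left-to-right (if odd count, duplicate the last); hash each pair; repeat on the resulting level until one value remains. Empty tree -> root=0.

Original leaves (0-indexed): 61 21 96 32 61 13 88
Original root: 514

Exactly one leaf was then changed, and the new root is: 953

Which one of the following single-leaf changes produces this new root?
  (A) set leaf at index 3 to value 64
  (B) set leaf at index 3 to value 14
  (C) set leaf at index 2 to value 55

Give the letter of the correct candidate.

Answer: B

Derivation:
Original leaves: [61, 21, 96, 32, 61, 13, 88]
Target new root: 953
Try each candidate change and compute the resulting root:
Candidate A: set leaf[3] = 64 -> leaves = [61, 21, 96, 64, 61, 13, 88]
  L0: [61, 21, 96, 64, 61, 13, 88]
  L1: h(61,21)=(61*31+21)%997=915 h(96,64)=(96*31+64)%997=49 h(61,13)=(61*31+13)%997=907 h(88,88)=(88*31+88)%997=822 -> [915, 49, 907, 822]
  L2: h(915,49)=(915*31+49)%997=498 h(907,822)=(907*31+822)%997=26 -> [498, 26]
  L3: h(498,26)=(498*31+26)%997=509 -> [509]
  root = 509 != target 953
Candidate B: set leaf[3] = 14 -> leaves = [61, 21, 96, 14, 61, 13, 88]
  L0: [61, 21, 96, 14, 61, 13, 88]
  L1: h(61,21)=(61*31+21)%997=915 h(96,14)=(96*31+14)%997=996 h(61,13)=(61*31+13)%997=907 h(88,88)=(88*31+88)%997=822 -> [915, 996, 907, 822]
  L2: h(915,996)=(915*31+996)%997=448 h(907,822)=(907*31+822)%997=26 -> [448, 26]
  L3: h(448,26)=(448*31+26)%997=953 -> [953]
  root = 953 == target 953  ** MATCH **
Candidate C: set leaf[2] = 55 -> leaves = [61, 21, 55, 32, 61, 13, 88]
  L0: [61, 21, 55, 32, 61, 13, 88]
  L1: h(61,21)=(61*31+21)%997=915 h(55,32)=(55*31+32)%997=740 h(61,13)=(61*31+13)%997=907 h(88,88)=(88*31+88)%997=822 -> [915, 740, 907, 822]
  L2: h(915,740)=(915*31+740)%997=192 h(907,822)=(907*31+822)%997=26 -> [192, 26]
  L3: h(192,26)=(192*31+26)%997=993 -> [993]
  root = 993 != target 953
Candidate B produces the target root.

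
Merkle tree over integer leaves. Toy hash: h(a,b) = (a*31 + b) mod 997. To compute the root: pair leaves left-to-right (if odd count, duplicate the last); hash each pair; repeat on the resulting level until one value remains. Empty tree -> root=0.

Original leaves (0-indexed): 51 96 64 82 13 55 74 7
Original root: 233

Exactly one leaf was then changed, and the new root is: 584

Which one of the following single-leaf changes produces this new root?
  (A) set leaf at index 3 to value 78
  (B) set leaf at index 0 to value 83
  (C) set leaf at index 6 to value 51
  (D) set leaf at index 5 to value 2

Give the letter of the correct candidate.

Original leaves: [51, 96, 64, 82, 13, 55, 74, 7]
Target new root: 584
Try each candidate change and compute the resulting root:
Candidate A: set leaf[3] = 78 -> leaves = [51, 96, 64, 78, 13, 55, 74, 7]
  L0: [51, 96, 64, 78, 13, 55, 74, 7]
  L1: h(51,96)=(51*31+96)%997=680 h(64,78)=(64*31+78)%997=68 h(13,55)=(13*31+55)%997=458 h(74,7)=(74*31+7)%997=307 -> [680, 68, 458, 307]
  L2: h(680,68)=(680*31+68)%997=211 h(458,307)=(458*31+307)%997=547 -> [211, 547]
  L3: h(211,547)=(211*31+547)%997=109 -> [109]
  root = 109 != target 584
Candidate B: set leaf[0] = 83 -> leaves = [83, 96, 64, 82, 13, 55, 74, 7]
  L0: [83, 96, 64, 82, 13, 55, 74, 7]
  L1: h(83,96)=(83*31+96)%997=675 h(64,82)=(64*31+82)%997=72 h(13,55)=(13*31+55)%997=458 h(74,7)=(74*31+7)%997=307 -> [675, 72, 458, 307]
  L2: h(675,72)=(675*31+72)%997=60 h(458,307)=(458*31+307)%997=547 -> [60, 547]
  L3: h(60,547)=(60*31+547)%997=413 -> [413]
  root = 413 != target 584
Candidate C: set leaf[6] = 51 -> leaves = [51, 96, 64, 82, 13, 55, 51, 7]
  L0: [51, 96, 64, 82, 13, 55, 51, 7]
  L1: h(51,96)=(51*31+96)%997=680 h(64,82)=(64*31+82)%997=72 h(13,55)=(13*31+55)%997=458 h(51,7)=(51*31+7)%997=591 -> [680, 72, 458, 591]
  L2: h(680,72)=(680*31+72)%997=215 h(458,591)=(458*31+591)%997=831 -> [215, 831]
  L3: h(215,831)=(215*31+831)%997=517 -> [517]
  root = 517 != target 584
Candidate D: set leaf[5] = 2 -> leaves = [51, 96, 64, 82, 13, 2, 74, 7]
  L0: [51, 96, 64, 82, 13, 2, 74, 7]
  L1: h(51,96)=(51*31+96)%997=680 h(64,82)=(64*31+82)%997=72 h(13,2)=(13*31+2)%997=405 h(74,7)=(74*31+7)%997=307 -> [680, 72, 405, 307]
  L2: h(680,72)=(680*31+72)%997=215 h(405,307)=(405*31+307)%997=898 -> [215, 898]
  L3: h(215,898)=(215*31+898)%997=584 -> [584]
  root = 584 == target 584  ** MATCH **
Candidate D produces the target root.

Answer: D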